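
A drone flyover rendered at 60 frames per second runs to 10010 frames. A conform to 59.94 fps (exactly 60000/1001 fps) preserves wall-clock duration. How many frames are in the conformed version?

10000 frames

Target frames = source frames × (target rate / source rate) = 10010 × (60000/1001)/(60) = 10010 × 1000/1001 = 10000.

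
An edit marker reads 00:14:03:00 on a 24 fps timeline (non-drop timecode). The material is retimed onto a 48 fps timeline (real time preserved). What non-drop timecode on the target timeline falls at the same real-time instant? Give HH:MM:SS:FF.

Source frame index: (0×3600 + 14×60 + 3) × 24 + 0 = 20232.
Real time: 20232 / (24) = 843 s.
Target frame: (843) × (48) = 40464.
At 48 labels/s: frame 40464 → 00:14:03:00.

00:14:03:00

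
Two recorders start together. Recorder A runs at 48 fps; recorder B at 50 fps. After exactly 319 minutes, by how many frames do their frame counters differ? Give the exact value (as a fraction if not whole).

319 min = 19140 s.
A emits 48 × 19140 = 918720 frames; B emits 50 × 19140 = 957000.
Difference = 38280 frames; B is ahead of A.

38280 frames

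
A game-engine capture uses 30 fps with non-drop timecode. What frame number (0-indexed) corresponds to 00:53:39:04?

frame 96574

Total seconds to the label: (0 × 3600 + 53 × 60 + 39) = 3219.
Frame index = 3219 × 30 + 4 = 96574.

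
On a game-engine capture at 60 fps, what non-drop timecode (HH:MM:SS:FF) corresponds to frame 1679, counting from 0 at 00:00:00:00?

00:00:27:59

1679 ÷ 60 = 27 full seconds, remainder 59 frames.
27 s = 0 h 0 min 27 s.
Timecode: 00:00:27:59.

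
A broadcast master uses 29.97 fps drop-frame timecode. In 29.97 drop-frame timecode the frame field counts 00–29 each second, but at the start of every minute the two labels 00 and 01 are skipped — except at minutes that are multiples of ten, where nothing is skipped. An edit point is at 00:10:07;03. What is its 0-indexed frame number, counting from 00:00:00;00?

Complete 10-minute blocks: 1, each 17982 frames → 17982.
Remaining 0 whole minutes in the current block: 0 frames.
Within the current minute: 7 × 30 + 3 = 213. Total = 17982 + 0 + 213 = 18195.

18195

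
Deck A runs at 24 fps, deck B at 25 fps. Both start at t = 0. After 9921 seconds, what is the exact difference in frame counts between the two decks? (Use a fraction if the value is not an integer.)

9921 frames

A emits 24 × 9921 = 238104 frames; B emits 25 × 9921 = 248025.
Difference = 9921 frames; B is ahead of A.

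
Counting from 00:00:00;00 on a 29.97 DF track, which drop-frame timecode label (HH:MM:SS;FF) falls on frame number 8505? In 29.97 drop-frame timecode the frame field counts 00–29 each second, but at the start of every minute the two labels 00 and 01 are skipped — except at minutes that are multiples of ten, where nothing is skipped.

Ten DF minutes hold 17982 frames, so frame 8505 lies in block 0 (frames 0–17981) with 8505 frames into that block.
The block's first minute is 1800 frames and the rest 1798 each; 8505 frames reaches minute 4, so 0 × 18 + 4 × 2 = 8 labels have been skipped so far.
Adding those back, label number 8505 + 8 = 8513 at 30 labels/s is 283 s + 23 f = 0 h 4 min 43 s frame 23, i.e. 00:04:43;23.

00:04:43;23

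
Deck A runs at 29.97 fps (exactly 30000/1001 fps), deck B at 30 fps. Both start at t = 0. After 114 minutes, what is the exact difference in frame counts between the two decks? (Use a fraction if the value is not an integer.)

114 min = 6840 s.
A emits 30000/1001 × 6840 = 205200000/1001 frames; B emits 30 × 6840 = 205200.
Difference = 205200/1001 frames (≈ 204.9950); B is ahead of A.

205200/1001 frames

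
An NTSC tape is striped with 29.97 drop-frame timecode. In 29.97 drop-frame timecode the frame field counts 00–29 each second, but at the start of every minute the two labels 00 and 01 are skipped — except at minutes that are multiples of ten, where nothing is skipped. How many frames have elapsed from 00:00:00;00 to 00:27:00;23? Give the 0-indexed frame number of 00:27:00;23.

48573

Complete 10-minute blocks: 2, each 17982 frames → 35964.
Remaining 7 whole minutes in the current block: 1800 + 6 × 1798 = 12588 frames.
Within the current minute: 0 × 30 + 23 − 2 = 21 (labels ;00/;01 skipped at this minute). Total = 35964 + 12588 + 21 = 48573.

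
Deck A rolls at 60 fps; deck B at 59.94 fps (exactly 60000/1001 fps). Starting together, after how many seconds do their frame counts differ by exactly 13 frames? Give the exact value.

The gap grows by |60000/1001 − 60| = 60/1001 frames per second.
Time for a 13-frame gap: 13 ÷ (60/1001) = 13013/60 s.

13013/60 seconds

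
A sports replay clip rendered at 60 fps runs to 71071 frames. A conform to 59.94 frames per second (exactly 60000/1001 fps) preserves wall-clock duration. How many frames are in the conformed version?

Target frames = source frames × (target rate / source rate) = 71071 × (60000/1001)/(60) = 71071 × 1000/1001 = 71000.

71000 frames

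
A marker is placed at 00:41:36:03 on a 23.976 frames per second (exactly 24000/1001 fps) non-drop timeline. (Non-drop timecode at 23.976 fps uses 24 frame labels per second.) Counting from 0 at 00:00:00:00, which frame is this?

Total seconds to the label: (0 × 3600 + 41 × 60 + 36) = 2496.
Frame index = 2496 × 24 + 3 = 59907.

frame 59907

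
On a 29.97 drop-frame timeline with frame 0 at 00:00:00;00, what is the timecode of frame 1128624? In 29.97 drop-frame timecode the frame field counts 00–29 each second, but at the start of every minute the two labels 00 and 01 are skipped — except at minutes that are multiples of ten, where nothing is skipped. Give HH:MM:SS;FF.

10:27:38;14

Each 10-minute DF block holds 10 × 60 × 30 − 9 × 2 = 17982 frames. 1128624 ÷ 17982 → 62 full blocks, remainder 13740.
Within the partial block the first minute is 1800 frames and each further minute 1798, so 7 further minute boundaries passed. Total skipped labels = 18 × 62 + 2 × 7 = 1130.
Non-drop label index = 1128624 + 1130 = 1129754; at 30 labels/s that is 10:27:38:14, i.e. DF 10:27:38;14.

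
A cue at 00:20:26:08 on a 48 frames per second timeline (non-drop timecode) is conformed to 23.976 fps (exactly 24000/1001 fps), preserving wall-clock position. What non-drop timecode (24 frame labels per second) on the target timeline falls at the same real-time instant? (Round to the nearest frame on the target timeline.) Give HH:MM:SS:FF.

Source frame index: (0×3600 + 20×60 + 26) × 48 + 8 = 58856.
Real time: 58856 / (48) = 7357/6 s.
Target frame: (7357/6) × (24000/1001) = 4204000/143 ≈ 29398.601 → 29399.
At 24 labels/s: frame 29399 → 00:20:24:23.

00:20:24:23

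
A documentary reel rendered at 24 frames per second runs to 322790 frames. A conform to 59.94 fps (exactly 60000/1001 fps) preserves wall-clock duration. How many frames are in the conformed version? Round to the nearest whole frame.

Frames at target rate = 322790 × (60000/1001) / (24) = 62075000/77 ≈ 806168.831.
Nearest whole frame: 806169.

806169 frames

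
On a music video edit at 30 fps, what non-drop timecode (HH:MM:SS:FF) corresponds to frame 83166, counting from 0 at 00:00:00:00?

83166 ÷ 30 = 2772 full seconds, remainder 6 frames.
2772 s = 0 h 46 min 12 s.
Timecode: 00:46:12:06.

00:46:12:06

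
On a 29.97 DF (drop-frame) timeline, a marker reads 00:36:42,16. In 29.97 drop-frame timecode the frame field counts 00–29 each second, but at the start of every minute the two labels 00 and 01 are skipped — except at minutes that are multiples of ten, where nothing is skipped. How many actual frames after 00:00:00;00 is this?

66010

As if non-drop at 30 labels/s: (0 × 3600 + 36 × 60 + 42) × 30 + 16 = 66076.
Minute boundaries passed: 36; those not divisible by 10: 36 − 3 = 33; dropped labels = 2 × 33 = 66.
Actual frame index = 66076 − 66 = 66010.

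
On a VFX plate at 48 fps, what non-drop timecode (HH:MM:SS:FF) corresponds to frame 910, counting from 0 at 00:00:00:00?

00:00:18:46

910 ÷ 48 = 18 full seconds, remainder 46 frames.
18 s = 0 h 0 min 18 s.
Timecode: 00:00:18:46.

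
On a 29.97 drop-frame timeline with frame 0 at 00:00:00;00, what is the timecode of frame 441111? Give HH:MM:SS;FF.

04:05:18;13

Each 10-minute DF block holds 10 × 60 × 30 − 9 × 2 = 17982 frames. 441111 ÷ 17982 → 24 full blocks, remainder 9543.
Within the partial block the first minute is 1800 frames and each further minute 1798, so 5 further minute boundaries passed. Total skipped labels = 18 × 24 + 2 × 5 = 442.
Non-drop label index = 441111 + 442 = 441553; at 30 labels/s that is 04:05:18:13, i.e. DF 04:05:18;13.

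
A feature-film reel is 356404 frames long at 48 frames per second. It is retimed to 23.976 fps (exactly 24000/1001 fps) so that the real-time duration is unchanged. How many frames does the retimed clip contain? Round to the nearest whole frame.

178024 frames

Frames at target rate = 356404 × (24000/1001) / (48) = 178202000/1001 ≈ 178023.976.
Nearest whole frame: 178024.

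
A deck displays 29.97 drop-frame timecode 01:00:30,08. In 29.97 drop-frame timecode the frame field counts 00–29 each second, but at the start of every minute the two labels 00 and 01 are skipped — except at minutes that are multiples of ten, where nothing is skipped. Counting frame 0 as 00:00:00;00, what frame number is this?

108800

Complete 10-minute blocks: 6, each 17982 frames → 107892.
Remaining 0 whole minutes in the current block: 0 frames.
Within the current minute: 30 × 30 + 8 = 908. Total = 107892 + 0 + 908 = 108800.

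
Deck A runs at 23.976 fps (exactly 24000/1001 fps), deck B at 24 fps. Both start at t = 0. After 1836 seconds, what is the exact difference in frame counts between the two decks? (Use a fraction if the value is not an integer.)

A emits 24000/1001 × 1836 = 44064000/1001 frames; B emits 24 × 1836 = 44064.
Difference = 44064/1001 frames (≈ 44.0200); B is ahead of A.

44064/1001 frames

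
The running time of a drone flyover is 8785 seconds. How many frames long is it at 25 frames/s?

219625 frames

Frames = 8785 × 25 = 219625.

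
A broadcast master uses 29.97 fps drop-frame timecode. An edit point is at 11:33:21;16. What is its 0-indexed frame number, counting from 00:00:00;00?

1246798

As if non-drop at 30 labels/s: (11 × 3600 + 33 × 60 + 21) × 30 + 16 = 1248046.
Minute boundaries passed: 693; those not divisible by 10: 693 − 69 = 624; dropped labels = 2 × 624 = 1248.
Actual frame index = 1248046 − 1248 = 1246798.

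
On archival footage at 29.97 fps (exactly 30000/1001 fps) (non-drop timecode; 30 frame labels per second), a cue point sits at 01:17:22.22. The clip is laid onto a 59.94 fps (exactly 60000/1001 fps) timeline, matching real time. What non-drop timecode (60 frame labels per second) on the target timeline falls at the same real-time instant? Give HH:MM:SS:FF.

01:17:22:44

Source frame index: (1×3600 + 17×60 + 22) × 30 + 22 = 139282.
Real time: 139282 / (30000/1001) = 69710641/15000 s.
Target frame: (69710641/15000) × (60000/1001) = 278564.
At 60 labels/s: frame 278564 → 01:17:22:44.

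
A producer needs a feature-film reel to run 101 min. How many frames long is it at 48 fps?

101 min = 6060 s.
Frames = 6060 × 48 = 290880.

290880 frames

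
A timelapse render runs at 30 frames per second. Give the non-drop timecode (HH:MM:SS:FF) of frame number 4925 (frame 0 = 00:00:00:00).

00:02:44:05

4925 ÷ 30 = 164 full seconds, remainder 5 frames.
164 s = 0 h 2 min 44 s.
Timecode: 00:02:44:05.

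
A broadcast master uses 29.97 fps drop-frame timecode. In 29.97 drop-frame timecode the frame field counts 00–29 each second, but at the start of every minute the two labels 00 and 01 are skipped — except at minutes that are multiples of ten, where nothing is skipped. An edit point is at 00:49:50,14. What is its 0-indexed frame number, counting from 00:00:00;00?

As if non-drop at 30 labels/s: (0 × 3600 + 49 × 60 + 50) × 30 + 14 = 89714.
Minute boundaries passed: 49; those not divisible by 10: 49 − 4 = 45; dropped labels = 2 × 45 = 90.
Actual frame index = 89714 − 90 = 89624.

89624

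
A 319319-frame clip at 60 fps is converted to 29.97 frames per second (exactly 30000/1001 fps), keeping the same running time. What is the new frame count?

159500 frames

Target frames = source frames × (target rate / source rate) = 319319 × (30000/1001)/(60) = 319319 × 500/1001 = 159500.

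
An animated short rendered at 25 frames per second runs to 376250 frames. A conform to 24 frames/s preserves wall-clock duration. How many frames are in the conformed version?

361200 frames

Target frames = source frames × (target rate / source rate) = 376250 × (24)/(25) = 376250 × 24/25 = 361200.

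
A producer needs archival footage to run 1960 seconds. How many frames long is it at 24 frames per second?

47040 frames

Frames = 1960 × 24 = 47040.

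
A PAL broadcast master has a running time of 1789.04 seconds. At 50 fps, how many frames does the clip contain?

Frames = 1789.04 × 50 = 89452.

89452 frames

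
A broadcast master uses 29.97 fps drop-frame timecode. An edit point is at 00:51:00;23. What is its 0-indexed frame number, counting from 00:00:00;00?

91731

As if non-drop at 30 labels/s: (0 × 3600 + 51 × 60 + 0) × 30 + 23 = 91823.
Minute boundaries passed: 51; those not divisible by 10: 51 − 5 = 46; dropped labels = 2 × 46 = 92.
Actual frame index = 91823 − 92 = 91731.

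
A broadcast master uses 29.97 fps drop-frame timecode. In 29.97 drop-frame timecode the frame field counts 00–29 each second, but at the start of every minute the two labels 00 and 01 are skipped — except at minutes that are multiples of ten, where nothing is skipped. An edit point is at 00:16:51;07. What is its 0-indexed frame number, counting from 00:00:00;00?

30307

As if non-drop at 30 labels/s: (0 × 3600 + 16 × 60 + 51) × 30 + 7 = 30337.
Minute boundaries passed: 16; those not divisible by 10: 16 − 1 = 15; dropped labels = 2 × 15 = 30.
Actual frame index = 30337 − 30 = 30307.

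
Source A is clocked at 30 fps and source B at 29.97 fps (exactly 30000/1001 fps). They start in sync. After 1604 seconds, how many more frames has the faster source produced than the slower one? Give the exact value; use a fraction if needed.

A emits 30 × 1604 = 48120 frames; B emits 30000/1001 × 1604 = 48120000/1001.
Difference = 48120/1001 frames (≈ 48.0719); B is behind A.

48120/1001 frames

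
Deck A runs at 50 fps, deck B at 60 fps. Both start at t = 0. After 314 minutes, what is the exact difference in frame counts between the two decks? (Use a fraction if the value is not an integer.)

188400 frames

314 min = 18840 s.
A emits 50 × 18840 = 942000 frames; B emits 60 × 18840 = 1130400.
Difference = 188400 frames; B is ahead of A.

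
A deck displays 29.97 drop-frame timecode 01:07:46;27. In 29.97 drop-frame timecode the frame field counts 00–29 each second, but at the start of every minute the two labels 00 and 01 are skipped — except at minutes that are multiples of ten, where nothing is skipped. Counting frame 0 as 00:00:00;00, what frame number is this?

121885

Complete 10-minute blocks: 6, each 17982 frames → 107892.
Remaining 7 whole minutes in the current block: 1800 + 6 × 1798 = 12588 frames.
Within the current minute: 46 × 30 + 27 − 2 = 1405 (labels ;00/;01 skipped at this minute). Total = 107892 + 12588 + 1405 = 121885.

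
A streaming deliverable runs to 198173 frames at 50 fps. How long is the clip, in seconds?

Running time = 198173 / (50) = 3963.46 s.

3963.46 seconds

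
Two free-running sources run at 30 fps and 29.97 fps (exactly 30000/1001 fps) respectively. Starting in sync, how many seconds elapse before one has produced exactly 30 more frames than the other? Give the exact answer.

1001 seconds

The gap grows by |30000/1001 − 30| = 30/1001 frames per second.
Time for a 30-frame gap: 30 ÷ (30/1001) = 1001 s.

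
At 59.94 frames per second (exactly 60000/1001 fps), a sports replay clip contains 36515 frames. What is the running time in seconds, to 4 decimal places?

Running time = 36515 × 1001/60000 = 7310303/12000 s ≈ 609.1919 s.

609.1919 seconds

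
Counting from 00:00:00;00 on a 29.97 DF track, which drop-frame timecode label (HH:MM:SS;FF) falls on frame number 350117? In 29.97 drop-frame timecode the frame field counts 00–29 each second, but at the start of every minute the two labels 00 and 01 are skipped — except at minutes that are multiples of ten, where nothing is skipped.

Ten DF minutes hold 17982 frames, so frame 350117 lies in block 19 (frames 341658–359639) with 8459 frames into that block.
The block's first minute is 1800 frames and the rest 1798 each; 8459 frames reaches minute 4, so 19 × 18 + 4 × 2 = 350 labels have been skipped so far.
Adding those back, label number 350117 + 350 = 350467 at 30 labels/s is 11682 s + 7 f = 3 h 14 min 42 s frame 7, i.e. 03:14:42;07.

03:14:42;07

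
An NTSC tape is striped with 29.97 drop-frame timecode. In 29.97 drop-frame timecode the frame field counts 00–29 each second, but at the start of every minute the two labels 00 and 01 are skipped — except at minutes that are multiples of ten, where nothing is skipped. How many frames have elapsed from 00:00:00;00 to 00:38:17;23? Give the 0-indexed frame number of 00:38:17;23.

68863

As if non-drop at 30 labels/s: (0 × 3600 + 38 × 60 + 17) × 30 + 23 = 68933.
Minute boundaries passed: 38; those not divisible by 10: 38 − 3 = 35; dropped labels = 2 × 35 = 70.
Actual frame index = 68933 − 70 = 68863.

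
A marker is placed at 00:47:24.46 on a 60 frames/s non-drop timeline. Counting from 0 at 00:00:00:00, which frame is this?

170686

Total seconds to the label: (0 × 3600 + 47 × 60 + 24) = 2844.
Frame index = 2844 × 60 + 46 = 170686.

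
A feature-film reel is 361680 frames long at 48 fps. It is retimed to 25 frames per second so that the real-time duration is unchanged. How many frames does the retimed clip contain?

Target frames = source frames × (target rate / source rate) = 361680 × (25)/(48) = 361680 × 25/48 = 188375.

188375 frames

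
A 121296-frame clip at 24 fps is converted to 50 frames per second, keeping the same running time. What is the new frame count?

252700 frames

Target frames = source frames × (target rate / source rate) = 121296 × (50)/(24) = 121296 × 25/12 = 252700.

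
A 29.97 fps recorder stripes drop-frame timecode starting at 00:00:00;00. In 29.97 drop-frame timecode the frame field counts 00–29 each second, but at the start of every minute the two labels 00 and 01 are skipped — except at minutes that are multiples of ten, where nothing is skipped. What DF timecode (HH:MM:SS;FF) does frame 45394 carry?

Ten DF minutes hold 17982 frames, so frame 45394 lies in block 2 (frames 35964–53945) with 9430 frames into that block.
The block's first minute is 1800 frames and the rest 1798 each; 9430 frames reaches minute 5, so 2 × 18 + 5 × 2 = 46 labels have been skipped so far.
Adding those back, label number 45394 + 46 = 45440 at 30 labels/s is 1514 s + 20 f = 0 h 25 min 14 s frame 20, i.e. 00:25:14;20.

00:25:14;20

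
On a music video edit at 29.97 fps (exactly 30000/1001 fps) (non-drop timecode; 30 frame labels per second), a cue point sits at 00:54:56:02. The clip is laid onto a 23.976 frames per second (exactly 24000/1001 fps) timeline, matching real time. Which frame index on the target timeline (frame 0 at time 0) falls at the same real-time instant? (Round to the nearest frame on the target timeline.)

Source frame index: (0×3600 + 54×60 + 56) × 30 + 2 = 98882.
Real time: 98882 / (30000/1001) = 49490441/15000 s.
Target frame: (49490441/15000) × (24000/1001) = 395528/5 ≈ 79105.600 → 79106.

frame 79106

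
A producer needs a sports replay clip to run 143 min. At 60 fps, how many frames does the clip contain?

143 min = 8580 s.
Frames = 8580 × 60 = 514800.

514800 frames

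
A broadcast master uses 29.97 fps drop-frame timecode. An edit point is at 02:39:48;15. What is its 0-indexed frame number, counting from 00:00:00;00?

287367

Complete 10-minute blocks: 15, each 17982 frames → 269730.
Remaining 9 whole minutes in the current block: 1800 + 8 × 1798 = 16184 frames.
Within the current minute: 48 × 30 + 15 − 2 = 1453 (labels ;00/;01 skipped at this minute). Total = 269730 + 16184 + 1453 = 287367.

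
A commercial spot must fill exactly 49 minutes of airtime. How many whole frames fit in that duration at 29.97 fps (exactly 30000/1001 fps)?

88111 frames

49 min = 2940 s.
Frames = 2940 × 30000/1001 = 12600000/143 ≈ 88111.8881.
Complete frames: 88111.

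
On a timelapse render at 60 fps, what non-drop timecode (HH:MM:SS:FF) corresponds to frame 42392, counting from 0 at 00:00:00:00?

42392 ÷ 60 = 706 full seconds, remainder 32 frames.
706 s = 0 h 11 min 46 s.
Timecode: 00:11:46:32.

00:11:46:32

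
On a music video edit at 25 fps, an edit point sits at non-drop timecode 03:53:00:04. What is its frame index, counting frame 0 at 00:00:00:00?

Total seconds to the label: (3 × 3600 + 53 × 60 + 0) = 13980.
Frame index = 13980 × 25 + 4 = 349504.

frame 349504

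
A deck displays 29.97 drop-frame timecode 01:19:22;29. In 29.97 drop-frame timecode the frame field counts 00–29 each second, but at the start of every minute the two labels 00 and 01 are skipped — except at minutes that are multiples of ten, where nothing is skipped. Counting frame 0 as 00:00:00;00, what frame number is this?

As if non-drop at 30 labels/s: (1 × 3600 + 19 × 60 + 22) × 30 + 29 = 142889.
Minute boundaries passed: 79; those not divisible by 10: 79 − 7 = 72; dropped labels = 2 × 72 = 144.
Actual frame index = 142889 − 144 = 142745.

142745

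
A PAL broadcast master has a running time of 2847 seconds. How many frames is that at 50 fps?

Frames = 2847 × 50 = 142350.

142350 frames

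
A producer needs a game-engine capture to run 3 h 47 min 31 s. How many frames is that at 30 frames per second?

409530 frames

3 h 47 min 31 s = 13651 s.
Frames = 13651 × 30 = 409530.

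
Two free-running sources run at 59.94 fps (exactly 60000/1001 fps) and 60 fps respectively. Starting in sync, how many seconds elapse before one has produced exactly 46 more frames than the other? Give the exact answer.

23023/30 seconds

The gap grows by |60 − 60000/1001| = 60/1001 frames per second.
Time for a 46-frame gap: 46 ÷ (60/1001) = 23023/30 s.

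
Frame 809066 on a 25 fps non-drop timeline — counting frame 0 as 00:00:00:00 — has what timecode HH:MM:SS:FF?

08:59:22:16

809066 ÷ 25 = 32362 full seconds, remainder 16 frames.
32362 s = 8 h 59 min 22 s.
Timecode: 08:59:22:16.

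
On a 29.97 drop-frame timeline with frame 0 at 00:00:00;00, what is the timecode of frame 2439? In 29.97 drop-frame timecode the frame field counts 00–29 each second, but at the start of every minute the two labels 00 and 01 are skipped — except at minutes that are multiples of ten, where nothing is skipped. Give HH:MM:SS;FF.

Each 10-minute DF block holds 10 × 60 × 30 − 9 × 2 = 17982 frames. 2439 ÷ 17982 → 0 full blocks, remainder 2439.
Within the partial block the first minute is 1800 frames and each further minute 1798, so 1 further minute boundary passed. Total skipped labels = 18 × 0 + 2 × 1 = 2.
Non-drop label index = 2439 + 2 = 2441; at 30 labels/s that is 00:01:21:11, i.e. DF 00:01:21;11.

00:01:21;11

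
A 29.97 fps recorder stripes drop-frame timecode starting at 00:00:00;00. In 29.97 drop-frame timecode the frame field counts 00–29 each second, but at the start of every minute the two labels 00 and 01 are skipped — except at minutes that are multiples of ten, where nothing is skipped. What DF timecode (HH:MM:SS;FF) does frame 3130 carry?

00:01:44;12

Ten DF minutes hold 17982 frames, so frame 3130 lies in block 0 (frames 0–17981) with 3130 frames into that block.
The block's first minute is 1800 frames and the rest 1798 each; 3130 frames reaches minute 1, so 0 × 18 + 1 × 2 = 2 labels have been skipped so far.
Adding those back, label number 3130 + 2 = 3132 at 30 labels/s is 104 s + 12 f = 0 h 1 min 44 s frame 12, i.e. 00:01:44;12.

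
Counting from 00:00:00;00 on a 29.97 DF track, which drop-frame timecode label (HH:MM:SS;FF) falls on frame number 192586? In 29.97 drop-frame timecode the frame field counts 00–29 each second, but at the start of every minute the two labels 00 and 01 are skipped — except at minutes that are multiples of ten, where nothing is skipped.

Each 10-minute DF block holds 10 × 60 × 30 − 9 × 2 = 17982 frames. 192586 ÷ 17982 → 10 full blocks, remainder 12766.
Within the partial block the first minute is 1800 frames and each further minute 1798, so 7 further minute boundaries passed. Total skipped labels = 18 × 10 + 2 × 7 = 194.
Non-drop label index = 192586 + 194 = 192780; at 30 labels/s that is 01:47:06:00, i.e. DF 01:47:06;00.

01:47:06;00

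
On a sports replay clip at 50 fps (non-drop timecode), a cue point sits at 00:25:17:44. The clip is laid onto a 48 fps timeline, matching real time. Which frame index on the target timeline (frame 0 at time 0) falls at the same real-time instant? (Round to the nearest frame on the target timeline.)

Source frame index: (0×3600 + 25×60 + 17) × 50 + 44 = 75894.
Real time: 75894 / (50) = 37947/25 s.
Target frame: (37947/25) × (48) = 1821456/25 ≈ 72858.240 → 72858.

frame 72858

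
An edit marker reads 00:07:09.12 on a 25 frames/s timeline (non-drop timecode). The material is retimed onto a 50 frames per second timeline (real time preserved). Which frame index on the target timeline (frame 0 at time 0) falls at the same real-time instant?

frame 21474

Source frame index: (0×3600 + 7×60 + 9) × 25 + 12 = 10737.
Real time: 10737 / (25) = 10737/25 s.
Target frame: (10737/25) × (50) = 21474.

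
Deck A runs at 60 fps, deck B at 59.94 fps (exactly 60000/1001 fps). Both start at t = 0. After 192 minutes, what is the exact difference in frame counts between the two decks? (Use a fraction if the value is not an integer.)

691200/1001 frames

192 min = 11520 s.
A emits 60 × 11520 = 691200 frames; B emits 60000/1001 × 11520 = 691200000/1001.
Difference = 691200/1001 frames (≈ 690.5095); B is behind A.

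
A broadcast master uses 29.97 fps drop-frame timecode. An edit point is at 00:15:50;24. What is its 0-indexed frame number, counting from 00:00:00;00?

Complete 10-minute blocks: 1, each 17982 frames → 17982.
Remaining 5 whole minutes in the current block: 1800 + 4 × 1798 = 8992 frames.
Within the current minute: 50 × 30 + 24 − 2 = 1522 (labels ;00/;01 skipped at this minute). Total = 17982 + 8992 + 1522 = 28496.

28496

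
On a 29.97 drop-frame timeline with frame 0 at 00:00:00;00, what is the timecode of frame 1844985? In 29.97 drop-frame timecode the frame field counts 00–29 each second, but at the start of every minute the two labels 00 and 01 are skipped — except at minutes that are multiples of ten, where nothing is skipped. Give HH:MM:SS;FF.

Ten DF minutes hold 17982 frames, so frame 1844985 lies in block 102 (frames 1834164–1852145) with 10821 frames into that block.
The block's first minute is 1800 frames and the rest 1798 each; 10821 frames reaches minute 6, so 102 × 18 + 6 × 2 = 1848 labels have been skipped so far.
Adding those back, label number 1844985 + 1848 = 1846833 at 30 labels/s is 61561 s + 3 f = 17 h 6 min 1 s frame 3, i.e. 17:06:01;03.

17:06:01;03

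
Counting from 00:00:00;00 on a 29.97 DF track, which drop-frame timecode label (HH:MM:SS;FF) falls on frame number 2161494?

Ten DF minutes hold 17982 frames, so frame 2161494 lies in block 120 (frames 2157840–2175821) with 3654 frames into that block.
The block's first minute is 1800 frames and the rest 1798 each; 3654 frames reaches minute 2, so 120 × 18 + 2 × 2 = 2164 labels have been skipped so far.
Adding those back, label number 2161494 + 2164 = 2163658 at 30 labels/s is 72121 s + 28 f = 20 h 2 min 1 s frame 28, i.e. 20:02:01;28.

20:02:01;28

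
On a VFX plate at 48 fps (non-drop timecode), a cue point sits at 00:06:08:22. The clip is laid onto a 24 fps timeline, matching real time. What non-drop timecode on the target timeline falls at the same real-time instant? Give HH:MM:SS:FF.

00:06:08:11

Source frame index: (0×3600 + 6×60 + 8) × 48 + 22 = 17686.
Real time: 17686 / (48) = 8843/24 s.
Target frame: (8843/24) × (24) = 8843.
At 24 labels/s: frame 8843 → 00:06:08:11.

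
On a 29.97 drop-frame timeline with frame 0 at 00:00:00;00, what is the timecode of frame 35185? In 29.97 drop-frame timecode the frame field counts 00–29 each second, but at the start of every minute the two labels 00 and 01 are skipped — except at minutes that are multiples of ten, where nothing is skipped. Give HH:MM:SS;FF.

00:19:34;01

Ten DF minutes hold 17982 frames, so frame 35185 lies in block 1 (frames 17982–35963) with 17203 frames into that block.
The block's first minute is 1800 frames and the rest 1798 each; 17203 frames reaches minute 9, so 1 × 18 + 9 × 2 = 36 labels have been skipped so far.
Adding those back, label number 35185 + 36 = 35221 at 30 labels/s is 1174 s + 1 f = 0 h 19 min 34 s frame 1, i.e. 00:19:34;01.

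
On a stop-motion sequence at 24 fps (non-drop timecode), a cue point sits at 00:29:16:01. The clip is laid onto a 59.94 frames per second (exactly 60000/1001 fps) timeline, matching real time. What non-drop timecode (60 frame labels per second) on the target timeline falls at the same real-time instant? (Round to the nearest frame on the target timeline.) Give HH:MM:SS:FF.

Source frame index: (0×3600 + 29×60 + 16) × 24 + 1 = 42145.
Real time: 42145 / (24) = 42145/24 s.
Target frame: (42145/24) × (60000/1001) = 105362500/1001 ≈ 105257.243 → 105257.
At 60 labels/s: frame 105257 → 00:29:14:17.

00:29:14:17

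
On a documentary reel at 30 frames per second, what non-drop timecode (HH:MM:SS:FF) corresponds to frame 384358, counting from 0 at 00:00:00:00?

384358 ÷ 30 = 12811 full seconds, remainder 28 frames.
12811 s = 3 h 33 min 31 s.
Timecode: 03:33:31:28.

03:33:31:28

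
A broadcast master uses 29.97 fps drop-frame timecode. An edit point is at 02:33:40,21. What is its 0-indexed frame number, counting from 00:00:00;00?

276345

As if non-drop at 30 labels/s: (2 × 3600 + 33 × 60 + 40) × 30 + 21 = 276621.
Minute boundaries passed: 153; those not divisible by 10: 153 − 15 = 138; dropped labels = 2 × 138 = 276.
Actual frame index = 276621 − 276 = 276345.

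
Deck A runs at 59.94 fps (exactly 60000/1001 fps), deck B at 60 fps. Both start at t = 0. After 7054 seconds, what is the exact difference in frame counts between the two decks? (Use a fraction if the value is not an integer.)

A emits 60000/1001 × 7054 = 423240000/1001 frames; B emits 60 × 7054 = 423240.
Difference = 423240/1001 frames (≈ 422.8172); B is ahead of A.

423240/1001 frames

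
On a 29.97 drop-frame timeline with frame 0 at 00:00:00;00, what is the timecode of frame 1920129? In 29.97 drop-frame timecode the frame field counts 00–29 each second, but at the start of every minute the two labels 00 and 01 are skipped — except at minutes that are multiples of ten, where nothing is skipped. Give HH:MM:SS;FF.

17:47:48;11

Ten DF minutes hold 17982 frames, so frame 1920129 lies in block 106 (frames 1906092–1924073) with 14037 frames into that block.
The block's first minute is 1800 frames and the rest 1798 each; 14037 frames reaches minute 7, so 106 × 18 + 7 × 2 = 1922 labels have been skipped so far.
Adding those back, label number 1920129 + 1922 = 1922051 at 30 labels/s is 64068 s + 11 f = 17 h 47 min 48 s frame 11, i.e. 17:47:48;11.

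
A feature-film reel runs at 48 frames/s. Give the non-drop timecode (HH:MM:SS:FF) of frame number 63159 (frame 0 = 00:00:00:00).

63159 ÷ 48 = 1315 full seconds, remainder 39 frames.
1315 s = 0 h 21 min 55 s.
Timecode: 00:21:55:39.

00:21:55:39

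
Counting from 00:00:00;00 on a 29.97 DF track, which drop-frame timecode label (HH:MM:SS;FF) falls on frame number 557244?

Ten DF minutes hold 17982 frames, so frame 557244 lies in block 30 (frames 539460–557441) with 17784 frames into that block.
The block's first minute is 1800 frames and the rest 1798 each; 17784 frames reaches minute 9, so 30 × 18 + 9 × 2 = 558 labels have been skipped so far.
Adding those back, label number 557244 + 558 = 557802 at 30 labels/s is 18593 s + 12 f = 5 h 9 min 53 s frame 12, i.e. 05:09:53;12.

05:09:53;12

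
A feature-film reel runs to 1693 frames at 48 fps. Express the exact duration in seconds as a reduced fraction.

1693/48 seconds

Running time = 1693 ÷ (48) = 1693 × 1/48 = 1693/48 s.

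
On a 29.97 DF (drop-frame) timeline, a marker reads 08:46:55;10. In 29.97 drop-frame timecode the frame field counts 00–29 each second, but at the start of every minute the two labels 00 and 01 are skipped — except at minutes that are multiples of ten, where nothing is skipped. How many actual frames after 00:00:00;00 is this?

947512

Complete 10-minute blocks: 52, each 17982 frames → 935064.
Remaining 6 whole minutes in the current block: 1800 + 5 × 1798 = 10790 frames.
Within the current minute: 55 × 30 + 10 − 2 = 1658 (labels ;00/;01 skipped at this minute). Total = 935064 + 10790 + 1658 = 947512.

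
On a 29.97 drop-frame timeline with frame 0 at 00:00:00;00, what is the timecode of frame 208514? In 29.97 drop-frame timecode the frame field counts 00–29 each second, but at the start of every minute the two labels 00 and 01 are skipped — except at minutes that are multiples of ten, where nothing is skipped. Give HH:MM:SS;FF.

01:55:57;12

Each 10-minute DF block holds 10 × 60 × 30 − 9 × 2 = 17982 frames. 208514 ÷ 17982 → 11 full blocks, remainder 10712.
Within the partial block the first minute is 1800 frames and each further minute 1798, so 5 further minute boundaries passed. Total skipped labels = 18 × 11 + 2 × 5 = 208.
Non-drop label index = 208514 + 208 = 208722; at 30 labels/s that is 01:55:57:12, i.e. DF 01:55:57;12.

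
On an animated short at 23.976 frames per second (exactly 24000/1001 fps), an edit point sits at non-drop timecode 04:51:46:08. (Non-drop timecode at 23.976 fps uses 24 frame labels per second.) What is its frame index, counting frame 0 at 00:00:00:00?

frame 420152

Total seconds to the label: (4 × 3600 + 51 × 60 + 46) = 17506.
Frame index = 17506 × 24 + 8 = 420152.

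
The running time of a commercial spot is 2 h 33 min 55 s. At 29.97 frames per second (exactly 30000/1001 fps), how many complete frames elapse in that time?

276773 frames

2 h 33 min 55 s = 9235 s.
Frames = 9235 × 30000/1001 = 277050000/1001 ≈ 276773.2268.
Complete frames: 276773.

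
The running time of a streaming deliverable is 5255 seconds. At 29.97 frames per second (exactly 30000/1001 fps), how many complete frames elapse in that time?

Frames = 5255 × 30000/1001 = 157650000/1001 ≈ 157492.5075.
Complete frames: 157492.

157492 frames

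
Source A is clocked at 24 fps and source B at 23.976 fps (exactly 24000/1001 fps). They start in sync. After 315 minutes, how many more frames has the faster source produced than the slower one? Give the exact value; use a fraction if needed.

315 min = 18900 s.
A emits 24 × 18900 = 453600 frames; B emits 24000/1001 × 18900 = 64800000/143.
Difference = 64800/143 frames (≈ 453.1469); B is behind A.

64800/143 frames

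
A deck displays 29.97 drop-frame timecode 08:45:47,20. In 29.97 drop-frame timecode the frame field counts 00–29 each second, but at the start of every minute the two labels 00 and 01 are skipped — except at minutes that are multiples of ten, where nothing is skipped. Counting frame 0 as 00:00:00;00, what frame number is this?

Complete 10-minute blocks: 52, each 17982 frames → 935064.
Remaining 5 whole minutes in the current block: 1800 + 4 × 1798 = 8992 frames.
Within the current minute: 47 × 30 + 20 − 2 = 1428 (labels ;00/;01 skipped at this minute). Total = 935064 + 8992 + 1428 = 945484.

945484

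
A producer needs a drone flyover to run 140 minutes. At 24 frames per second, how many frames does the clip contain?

140 min = 8400 s.
Frames = 8400 × 24 = 201600.

201600 frames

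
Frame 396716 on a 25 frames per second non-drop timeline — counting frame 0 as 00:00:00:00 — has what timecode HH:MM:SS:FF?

04:24:28:16

396716 ÷ 25 = 15868 full seconds, remainder 16 frames.
15868 s = 4 h 24 min 28 s.
Timecode: 04:24:28:16.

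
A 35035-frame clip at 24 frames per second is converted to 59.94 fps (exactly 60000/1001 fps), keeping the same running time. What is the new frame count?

Target frames = source frames × (target rate / source rate) = 35035 × (60000/1001)/(24) = 35035 × 2500/1001 = 87500.

87500 frames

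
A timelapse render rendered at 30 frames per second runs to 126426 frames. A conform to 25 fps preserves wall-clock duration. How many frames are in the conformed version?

Target frames = source frames × (target rate / source rate) = 126426 × (25)/(30) = 126426 × 5/6 = 105355.

105355 frames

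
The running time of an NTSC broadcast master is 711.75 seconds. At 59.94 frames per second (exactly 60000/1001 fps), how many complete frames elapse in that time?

Frames = 711.75 × 60000/1001 = 3285000/77 ≈ 42662.3377.
Complete frames: 42662.

42662 frames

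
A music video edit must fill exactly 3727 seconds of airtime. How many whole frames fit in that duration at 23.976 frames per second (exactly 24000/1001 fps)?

89358 frames

Frames = 3727 × 24000/1001 = 89448000/1001 ≈ 89358.6414.
Complete frames: 89358.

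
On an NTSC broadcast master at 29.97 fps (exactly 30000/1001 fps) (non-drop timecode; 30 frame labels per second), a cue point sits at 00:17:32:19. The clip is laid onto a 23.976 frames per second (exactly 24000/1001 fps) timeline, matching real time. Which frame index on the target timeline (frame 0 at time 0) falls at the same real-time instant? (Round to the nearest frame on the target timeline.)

frame 25263

Source frame index: (0×3600 + 17×60 + 32) × 30 + 19 = 31579.
Real time: 31579 / (30000/1001) = 31610579/30000 s.
Target frame: (31610579/30000) × (24000/1001) = 126316/5 ≈ 25263.200 → 25263.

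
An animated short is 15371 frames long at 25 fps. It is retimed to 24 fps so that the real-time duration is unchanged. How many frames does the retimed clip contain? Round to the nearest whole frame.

14756 frames

Frames at target rate = 15371 × (24) / (25) = 368904/25 ≈ 14756.160.
Nearest whole frame: 14756.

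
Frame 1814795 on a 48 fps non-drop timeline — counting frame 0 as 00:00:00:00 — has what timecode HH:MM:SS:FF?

1814795 ÷ 48 = 37808 full seconds, remainder 11 frames.
37808 s = 10 h 30 min 8 s.
Timecode: 10:30:08:11.

10:30:08:11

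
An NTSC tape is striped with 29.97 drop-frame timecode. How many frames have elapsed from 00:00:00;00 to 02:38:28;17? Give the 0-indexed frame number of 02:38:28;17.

284971

As if non-drop at 30 labels/s: (2 × 3600 + 38 × 60 + 28) × 30 + 17 = 285257.
Minute boundaries passed: 158; those not divisible by 10: 158 − 15 = 143; dropped labels = 2 × 143 = 286.
Actual frame index = 285257 − 286 = 284971.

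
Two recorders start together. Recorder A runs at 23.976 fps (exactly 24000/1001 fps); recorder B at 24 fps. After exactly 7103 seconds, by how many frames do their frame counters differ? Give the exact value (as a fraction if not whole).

A emits 24000/1001 × 7103 = 170472000/1001 frames; B emits 24 × 7103 = 170472.
Difference = 170472/1001 frames (≈ 170.3017); B is ahead of A.

170472/1001 frames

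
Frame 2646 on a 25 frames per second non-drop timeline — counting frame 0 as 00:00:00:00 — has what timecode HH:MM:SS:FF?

2646 ÷ 25 = 105 full seconds, remainder 21 frames.
105 s = 0 h 1 min 45 s.
Timecode: 00:01:45:21.

00:01:45:21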